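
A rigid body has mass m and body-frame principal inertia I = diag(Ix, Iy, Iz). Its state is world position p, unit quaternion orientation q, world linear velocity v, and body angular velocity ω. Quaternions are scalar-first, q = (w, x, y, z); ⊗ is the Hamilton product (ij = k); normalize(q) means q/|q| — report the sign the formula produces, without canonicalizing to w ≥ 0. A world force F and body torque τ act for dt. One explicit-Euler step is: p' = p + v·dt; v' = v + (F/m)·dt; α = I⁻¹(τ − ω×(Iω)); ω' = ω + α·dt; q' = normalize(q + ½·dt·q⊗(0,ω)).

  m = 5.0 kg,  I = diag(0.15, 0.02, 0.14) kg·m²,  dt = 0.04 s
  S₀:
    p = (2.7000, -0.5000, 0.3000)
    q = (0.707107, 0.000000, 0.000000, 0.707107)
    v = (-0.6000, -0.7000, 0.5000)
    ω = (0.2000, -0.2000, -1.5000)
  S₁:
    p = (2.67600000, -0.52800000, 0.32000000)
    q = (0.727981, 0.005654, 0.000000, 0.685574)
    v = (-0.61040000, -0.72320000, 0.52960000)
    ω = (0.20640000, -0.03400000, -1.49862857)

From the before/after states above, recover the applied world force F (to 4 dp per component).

Δv = v₁−v₀ = (-0.01040000, -0.02320000, 0.02960000)
applied force F = (-1.3000, -2.9000, 3.7000)

F = (-1.3000, -2.9000, 3.7000)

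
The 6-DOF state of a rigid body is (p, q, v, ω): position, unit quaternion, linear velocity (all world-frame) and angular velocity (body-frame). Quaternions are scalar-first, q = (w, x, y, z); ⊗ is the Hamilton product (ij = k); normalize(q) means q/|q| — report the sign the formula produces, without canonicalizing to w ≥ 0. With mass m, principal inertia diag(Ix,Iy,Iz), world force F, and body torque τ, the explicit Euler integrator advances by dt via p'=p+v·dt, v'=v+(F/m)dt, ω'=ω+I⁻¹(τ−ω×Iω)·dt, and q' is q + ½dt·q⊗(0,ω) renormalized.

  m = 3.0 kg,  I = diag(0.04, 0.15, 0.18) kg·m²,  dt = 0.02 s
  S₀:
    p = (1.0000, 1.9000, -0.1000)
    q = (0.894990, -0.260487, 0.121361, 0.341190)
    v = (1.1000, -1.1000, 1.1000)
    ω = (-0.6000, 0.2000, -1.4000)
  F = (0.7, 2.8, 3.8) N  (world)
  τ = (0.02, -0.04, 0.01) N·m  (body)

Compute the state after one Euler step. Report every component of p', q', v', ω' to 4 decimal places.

p' = (1.0220, 1.8780, -0.0780)
q' = (0.8979, -0.2682, 0.1174, 0.3288)
v' = (1.1047, -1.0813, 1.1253)
ω' = (-0.5858, 0.2103, -1.3974)

precession coupling ω×(Iω) = (-0.0084, -0.1176, -0.0132)
α = I⁻¹(τ − ω×Iω) = (0.7100, 0.5173, 0.1289)
ω + α·dt = (-0.5858, 0.2103, -1.3974)
q⊗(0,ω) = (0.2971016, -0.7751374, -0.3903978, -1.2322668)
updated quaternion q' = (0.8979, -0.2682, 0.1174, 0.3288)
a = F/m = (0.2333, 0.9333, 1.2667)
new position p' = (1.0220, 1.8780, -0.0780)
new velocity v' = (1.1047, -1.0813, 1.1253)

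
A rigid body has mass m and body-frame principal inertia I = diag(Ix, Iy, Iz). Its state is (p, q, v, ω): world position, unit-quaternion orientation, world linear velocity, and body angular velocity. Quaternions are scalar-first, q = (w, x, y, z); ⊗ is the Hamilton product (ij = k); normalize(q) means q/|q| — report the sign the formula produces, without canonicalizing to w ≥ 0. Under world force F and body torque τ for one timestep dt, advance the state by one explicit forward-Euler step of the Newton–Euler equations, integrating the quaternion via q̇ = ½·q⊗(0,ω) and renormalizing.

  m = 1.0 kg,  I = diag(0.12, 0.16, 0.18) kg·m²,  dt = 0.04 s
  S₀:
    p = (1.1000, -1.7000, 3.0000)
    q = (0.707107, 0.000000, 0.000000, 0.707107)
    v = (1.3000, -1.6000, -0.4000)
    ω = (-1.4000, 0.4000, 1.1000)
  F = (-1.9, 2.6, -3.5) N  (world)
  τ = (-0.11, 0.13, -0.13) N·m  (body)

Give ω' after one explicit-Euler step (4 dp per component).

gyro term ω×Iω = (0.0088, 0.0924, -0.0224)
(τ − ω×Iω)/I = (-0.9900, 0.2350, -0.5978)
ω + α·dt = (-1.4396, 0.4094, 1.0761)

ω' = (-1.4396, 0.4094, 1.0761)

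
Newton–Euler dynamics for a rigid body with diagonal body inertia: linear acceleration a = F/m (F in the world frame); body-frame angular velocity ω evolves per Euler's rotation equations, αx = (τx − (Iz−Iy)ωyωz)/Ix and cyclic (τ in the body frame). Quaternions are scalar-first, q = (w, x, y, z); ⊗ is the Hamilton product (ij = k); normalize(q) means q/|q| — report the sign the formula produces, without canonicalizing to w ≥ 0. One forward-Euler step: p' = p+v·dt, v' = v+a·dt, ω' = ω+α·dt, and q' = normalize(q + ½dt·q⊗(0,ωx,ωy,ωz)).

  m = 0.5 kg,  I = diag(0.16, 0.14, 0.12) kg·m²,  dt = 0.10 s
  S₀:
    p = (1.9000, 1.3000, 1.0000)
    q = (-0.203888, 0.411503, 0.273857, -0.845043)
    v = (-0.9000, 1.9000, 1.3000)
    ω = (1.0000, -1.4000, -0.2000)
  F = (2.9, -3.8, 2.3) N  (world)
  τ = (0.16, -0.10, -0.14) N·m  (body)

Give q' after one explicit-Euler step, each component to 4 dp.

Hamilton product q⊗(0,ω) = (-0.1971118, -1.4417196, -0.4772992, -0.8091836)
q + ½dt·q⊗(0,ω), renormalized = (-0.2129, 0.3382, 0.2491, -0.8822)

q' = (-0.2129, 0.3382, 0.2491, -0.8822)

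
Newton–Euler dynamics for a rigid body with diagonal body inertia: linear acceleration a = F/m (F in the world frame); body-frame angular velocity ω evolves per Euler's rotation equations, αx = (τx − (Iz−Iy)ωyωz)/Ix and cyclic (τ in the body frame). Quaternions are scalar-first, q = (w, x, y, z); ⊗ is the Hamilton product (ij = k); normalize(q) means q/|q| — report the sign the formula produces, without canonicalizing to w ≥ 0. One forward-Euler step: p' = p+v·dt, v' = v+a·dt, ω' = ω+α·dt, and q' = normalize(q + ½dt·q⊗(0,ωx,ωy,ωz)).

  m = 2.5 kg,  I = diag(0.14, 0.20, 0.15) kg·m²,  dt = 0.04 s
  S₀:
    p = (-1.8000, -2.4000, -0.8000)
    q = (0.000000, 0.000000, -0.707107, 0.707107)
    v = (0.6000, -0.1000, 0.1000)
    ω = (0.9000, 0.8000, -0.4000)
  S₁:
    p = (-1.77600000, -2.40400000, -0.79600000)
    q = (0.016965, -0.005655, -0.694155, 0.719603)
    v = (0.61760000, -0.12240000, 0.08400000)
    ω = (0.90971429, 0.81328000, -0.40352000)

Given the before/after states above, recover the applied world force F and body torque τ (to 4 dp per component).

F = (1.1000, -1.4000, -1.0000)
τ = (0.0500, 0.0700, 0.0300)

Δv = v₁−v₀ = (0.01760000, -0.02240000, -0.01600000)
m·(v₁−v₀)/dt = (1.1000, -1.4000, -1.0000)
ω₁ − ω₀ = (0.00971429, 0.01328000, -0.00352000)
gyro term ω₀×Iω₀ = (0.0160, 0.0036, 0.0432)
I·α + gyro = (0.0500, 0.0700, 0.0300)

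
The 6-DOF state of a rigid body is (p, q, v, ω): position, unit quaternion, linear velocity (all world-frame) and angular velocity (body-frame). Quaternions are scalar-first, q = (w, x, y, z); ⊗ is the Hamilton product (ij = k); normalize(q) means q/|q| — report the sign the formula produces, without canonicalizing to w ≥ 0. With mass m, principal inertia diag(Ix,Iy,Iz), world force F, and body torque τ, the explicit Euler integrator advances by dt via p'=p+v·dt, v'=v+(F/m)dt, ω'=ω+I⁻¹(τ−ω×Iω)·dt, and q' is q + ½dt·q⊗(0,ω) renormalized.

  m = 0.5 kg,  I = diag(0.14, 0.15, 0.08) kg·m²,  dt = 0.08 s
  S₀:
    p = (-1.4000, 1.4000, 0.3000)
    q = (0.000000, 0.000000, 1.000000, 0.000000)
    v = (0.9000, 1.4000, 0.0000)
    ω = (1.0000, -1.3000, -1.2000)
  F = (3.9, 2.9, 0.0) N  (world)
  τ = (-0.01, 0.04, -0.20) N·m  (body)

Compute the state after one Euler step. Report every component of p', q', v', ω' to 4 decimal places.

precession coupling ω×(Iω) = (-0.1092, -0.0720, -0.0130)
angular accel α = (0.7086, 0.7467, -2.3375)
ω + α·dt = (1.0567, -1.2403, -1.3870)
q⊗(0,ω) = (1.3000000, -1.2000000, 0.0000000, -1.0000000)
q' = normalize(q + ½dt·q⊗(0,ω)) = (0.0518, -0.0478, 0.9967, -0.0399)
new position p' = (-1.3280, 1.5120, 0.3000)
v + (F/m)dt = (1.5240, 1.8640, 0.0000)

p' = (-1.3280, 1.5120, 0.3000)
q' = (0.0518, -0.0478, 0.9967, -0.0399)
v' = (1.5240, 1.8640, 0.0000)
ω' = (1.0567, -1.2403, -1.3870)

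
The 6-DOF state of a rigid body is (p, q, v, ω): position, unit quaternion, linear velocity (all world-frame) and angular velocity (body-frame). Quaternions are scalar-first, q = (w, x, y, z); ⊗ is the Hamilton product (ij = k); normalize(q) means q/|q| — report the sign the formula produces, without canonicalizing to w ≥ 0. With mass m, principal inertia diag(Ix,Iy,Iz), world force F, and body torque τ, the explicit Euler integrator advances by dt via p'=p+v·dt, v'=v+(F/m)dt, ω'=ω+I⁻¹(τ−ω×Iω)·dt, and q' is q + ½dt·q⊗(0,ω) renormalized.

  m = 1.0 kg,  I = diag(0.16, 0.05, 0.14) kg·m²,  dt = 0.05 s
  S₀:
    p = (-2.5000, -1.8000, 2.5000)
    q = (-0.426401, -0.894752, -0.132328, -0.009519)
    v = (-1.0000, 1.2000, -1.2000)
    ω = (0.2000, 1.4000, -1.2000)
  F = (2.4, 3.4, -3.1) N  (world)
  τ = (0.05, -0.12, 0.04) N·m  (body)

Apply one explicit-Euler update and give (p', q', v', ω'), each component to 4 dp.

p' = (-2.5500, -1.7400, 2.4400)
q' = (-0.4171, -0.8916, -0.1740, -0.0274)
v' = (-0.8800, 1.3700, -1.3550)
ω' = (0.2629, 1.2848, -1.1747)

(τ − ω×Iω)/I = (1.2575, -2.3040, 0.5057)
ω + α·dt = (0.2629, 1.2848, -1.1747)
q⊗(0,ω) = (0.3527868, 0.0868400, -1.6725676, -0.7145060)
q + ½dt·q⊗(0,ω), renormalized = (-0.4171, -0.8916, -0.1740, -0.0274)
p' = p + v·dt = (-2.5500, -1.7400, 2.4400)
v + (F/m)dt = (-0.8800, 1.3700, -1.3550)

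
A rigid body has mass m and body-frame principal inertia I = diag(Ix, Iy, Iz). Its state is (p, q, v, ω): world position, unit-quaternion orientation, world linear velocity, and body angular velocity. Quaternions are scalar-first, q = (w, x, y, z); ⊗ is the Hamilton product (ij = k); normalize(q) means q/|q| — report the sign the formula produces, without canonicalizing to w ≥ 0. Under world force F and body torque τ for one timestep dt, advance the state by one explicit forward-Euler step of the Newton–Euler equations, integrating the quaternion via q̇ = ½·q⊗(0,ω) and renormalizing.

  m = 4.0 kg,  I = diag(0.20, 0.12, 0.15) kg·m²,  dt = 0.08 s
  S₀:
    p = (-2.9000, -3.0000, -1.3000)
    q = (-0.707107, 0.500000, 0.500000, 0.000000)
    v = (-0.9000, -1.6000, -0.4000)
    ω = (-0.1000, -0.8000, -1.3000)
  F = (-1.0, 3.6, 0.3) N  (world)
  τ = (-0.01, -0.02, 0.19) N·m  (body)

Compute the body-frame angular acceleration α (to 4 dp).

precession coupling ω×(Iω) = (0.0312, 0.0065, -0.0064)
(τ − ω×Iω)/I = (-0.2060, -0.2208, 1.3093)

α = (-0.2060, -0.2208, 1.3093)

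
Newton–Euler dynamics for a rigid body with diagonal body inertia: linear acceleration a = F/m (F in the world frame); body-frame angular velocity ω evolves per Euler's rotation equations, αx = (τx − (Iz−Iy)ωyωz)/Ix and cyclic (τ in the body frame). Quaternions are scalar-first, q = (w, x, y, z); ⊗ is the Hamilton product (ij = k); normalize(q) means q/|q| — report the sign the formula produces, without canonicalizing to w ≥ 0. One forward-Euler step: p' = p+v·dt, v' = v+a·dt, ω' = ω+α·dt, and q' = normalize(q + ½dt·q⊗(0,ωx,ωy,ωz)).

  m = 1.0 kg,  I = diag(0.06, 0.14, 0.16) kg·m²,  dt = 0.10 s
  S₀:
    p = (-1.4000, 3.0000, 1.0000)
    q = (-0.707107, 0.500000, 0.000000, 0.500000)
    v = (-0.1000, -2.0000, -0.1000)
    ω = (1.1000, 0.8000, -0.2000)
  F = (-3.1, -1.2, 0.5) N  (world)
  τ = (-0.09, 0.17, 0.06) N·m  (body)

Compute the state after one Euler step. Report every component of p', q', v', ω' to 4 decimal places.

p' = (-1.4100, 2.8000, 0.9900)
q' = (-0.7279, 0.4401, 0.0042, 0.5258)
v' = (-0.4100, -2.1200, -0.0500)
ω' = (0.9553, 0.9057, -0.2065)

gyro term ω×Iω = (-0.0032, 0.0220, 0.0704)
α = I⁻¹(τ − ω×Iω) = (-1.4467, 1.0571, -0.0650)
new body rate ω' = (0.9553, 0.9057, -0.2065)
Hamilton product q⊗(0,ω) = (-0.4500000, -1.1778177, 0.0843144, 0.5414214)
q' = normalize(q + ½dt·q⊗(0,ω)) = (-0.7279, 0.4401, 0.0042, 0.5258)
p' = p + v·dt = (-1.4100, 2.8000, 0.9900)
new velocity v' = (-0.4100, -2.1200, -0.0500)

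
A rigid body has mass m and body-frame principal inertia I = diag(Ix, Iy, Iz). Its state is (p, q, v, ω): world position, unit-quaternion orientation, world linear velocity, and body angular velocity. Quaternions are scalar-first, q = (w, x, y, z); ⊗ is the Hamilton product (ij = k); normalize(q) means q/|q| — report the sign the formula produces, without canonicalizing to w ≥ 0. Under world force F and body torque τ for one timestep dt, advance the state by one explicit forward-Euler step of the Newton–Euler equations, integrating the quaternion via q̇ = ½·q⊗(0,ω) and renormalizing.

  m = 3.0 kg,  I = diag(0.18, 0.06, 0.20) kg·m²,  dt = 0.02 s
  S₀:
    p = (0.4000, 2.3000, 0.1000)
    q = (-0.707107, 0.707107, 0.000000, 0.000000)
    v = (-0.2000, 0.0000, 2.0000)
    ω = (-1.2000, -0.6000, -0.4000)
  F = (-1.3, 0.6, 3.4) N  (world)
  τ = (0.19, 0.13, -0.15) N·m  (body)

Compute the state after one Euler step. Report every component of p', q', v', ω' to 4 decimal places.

p' = (0.3960, 2.3000, 0.1400)
q' = (-0.6986, 0.7155, 0.0071, -0.0014)
v' = (-0.2087, 0.0040, 2.0227)
ω' = (-1.1826, -0.5535, -0.4064)

ω×(Iω) gyroscopic = (0.0336, -0.0096, -0.0864)
(τ − ω×Iω)/I = (0.8689, 2.3267, -0.3180)
new body rate ω' = (-1.1826, -0.5535, -0.4064)
Hamilton product q⊗(0,ω) = (0.8485284, 0.8485284, 0.7071070, -0.1414214)
updated quaternion q' = (-0.6986, 0.7155, 0.0071, -0.0014)
a = F/m = (-0.4333, 0.2000, 1.1333)
p + v·dt = (0.3960, 2.3000, 0.1400)
new velocity v' = (-0.2087, 0.0040, 2.0227)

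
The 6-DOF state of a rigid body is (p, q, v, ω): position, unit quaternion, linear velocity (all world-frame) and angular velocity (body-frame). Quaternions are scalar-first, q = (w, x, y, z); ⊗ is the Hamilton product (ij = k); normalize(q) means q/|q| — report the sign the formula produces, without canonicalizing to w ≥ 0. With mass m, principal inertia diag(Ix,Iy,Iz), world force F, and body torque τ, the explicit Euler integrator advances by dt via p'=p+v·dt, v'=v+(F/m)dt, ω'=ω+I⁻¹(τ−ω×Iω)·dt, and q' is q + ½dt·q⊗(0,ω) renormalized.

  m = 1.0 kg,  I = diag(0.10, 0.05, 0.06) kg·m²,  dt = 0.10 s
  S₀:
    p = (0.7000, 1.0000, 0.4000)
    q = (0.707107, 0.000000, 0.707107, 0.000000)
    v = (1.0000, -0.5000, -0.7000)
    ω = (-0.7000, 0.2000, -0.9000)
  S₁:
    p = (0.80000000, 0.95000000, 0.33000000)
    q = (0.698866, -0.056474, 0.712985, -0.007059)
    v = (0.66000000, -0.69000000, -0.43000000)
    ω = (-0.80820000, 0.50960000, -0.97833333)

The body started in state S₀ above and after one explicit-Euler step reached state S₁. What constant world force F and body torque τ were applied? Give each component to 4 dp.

F = (-3.4000, -1.9000, 2.7000)
τ = (-0.1100, 0.1800, -0.0400)

v₁ − v₀ = (-0.34000000, -0.19000000, 0.27000000)
F = m·Δv/dt = (-3.4000, -1.9000, 2.7000)
Δω = ω₁−ω₀ = (-0.10820000, 0.30960000, -0.07833333)
ω₀×(Iω₀) = (-0.0018, 0.0252, 0.0070)
τ = I·(Δω/dt) + ω₀×(Iω₀) = (-0.1100, 0.1800, -0.0400)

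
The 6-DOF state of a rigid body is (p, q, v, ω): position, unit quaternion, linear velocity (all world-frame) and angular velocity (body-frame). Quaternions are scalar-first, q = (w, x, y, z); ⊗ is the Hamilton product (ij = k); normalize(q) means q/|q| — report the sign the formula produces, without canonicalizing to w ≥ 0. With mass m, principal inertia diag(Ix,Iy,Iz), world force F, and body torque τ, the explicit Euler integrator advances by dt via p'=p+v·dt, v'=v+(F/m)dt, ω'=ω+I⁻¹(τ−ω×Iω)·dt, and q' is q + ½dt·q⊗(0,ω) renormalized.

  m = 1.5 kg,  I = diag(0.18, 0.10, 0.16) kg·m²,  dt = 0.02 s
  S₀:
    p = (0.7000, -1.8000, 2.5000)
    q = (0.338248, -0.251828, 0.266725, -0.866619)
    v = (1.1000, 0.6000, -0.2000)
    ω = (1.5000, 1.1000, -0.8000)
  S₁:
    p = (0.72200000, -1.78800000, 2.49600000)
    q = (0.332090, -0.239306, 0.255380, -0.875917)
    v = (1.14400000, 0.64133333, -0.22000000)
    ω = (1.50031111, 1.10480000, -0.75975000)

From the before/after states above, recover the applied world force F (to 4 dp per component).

F = (3.3000, 3.1000, -1.5000)

velocity change Δv = (0.04400000, 0.04133333, -0.02000000)
m·(v₁−v₀)/dt = (3.3000, 3.1000, -1.5000)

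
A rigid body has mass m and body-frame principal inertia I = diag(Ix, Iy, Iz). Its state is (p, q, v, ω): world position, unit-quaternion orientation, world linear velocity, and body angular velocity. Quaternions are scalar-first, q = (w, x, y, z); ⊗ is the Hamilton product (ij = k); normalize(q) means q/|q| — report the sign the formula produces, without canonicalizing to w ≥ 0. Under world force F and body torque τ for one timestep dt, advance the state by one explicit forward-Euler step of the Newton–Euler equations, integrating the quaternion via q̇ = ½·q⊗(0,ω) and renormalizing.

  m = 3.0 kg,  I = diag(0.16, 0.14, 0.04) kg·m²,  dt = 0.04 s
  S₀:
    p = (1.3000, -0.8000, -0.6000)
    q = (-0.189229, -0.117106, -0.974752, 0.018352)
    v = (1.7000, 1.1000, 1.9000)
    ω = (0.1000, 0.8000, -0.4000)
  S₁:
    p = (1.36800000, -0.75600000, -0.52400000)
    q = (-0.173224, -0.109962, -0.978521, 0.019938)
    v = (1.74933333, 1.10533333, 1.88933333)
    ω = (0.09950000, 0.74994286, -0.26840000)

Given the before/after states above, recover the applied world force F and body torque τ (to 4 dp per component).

velocity change Δv = (0.04933333, 0.00533333, -0.01066667)
F = m·Δv/dt = (3.7000, 0.4000, -0.8000)
ω₁ − ω₀ = (-0.00050000, -0.05005714, 0.13160000)
gyro term ω₀×Iω₀ = (0.0320, -0.0048, -0.0016)
I·α + gyro = (0.0300, -0.1800, 0.1300)

F = (3.7000, 0.4000, -0.8000)
τ = (0.0300, -0.1800, 0.1300)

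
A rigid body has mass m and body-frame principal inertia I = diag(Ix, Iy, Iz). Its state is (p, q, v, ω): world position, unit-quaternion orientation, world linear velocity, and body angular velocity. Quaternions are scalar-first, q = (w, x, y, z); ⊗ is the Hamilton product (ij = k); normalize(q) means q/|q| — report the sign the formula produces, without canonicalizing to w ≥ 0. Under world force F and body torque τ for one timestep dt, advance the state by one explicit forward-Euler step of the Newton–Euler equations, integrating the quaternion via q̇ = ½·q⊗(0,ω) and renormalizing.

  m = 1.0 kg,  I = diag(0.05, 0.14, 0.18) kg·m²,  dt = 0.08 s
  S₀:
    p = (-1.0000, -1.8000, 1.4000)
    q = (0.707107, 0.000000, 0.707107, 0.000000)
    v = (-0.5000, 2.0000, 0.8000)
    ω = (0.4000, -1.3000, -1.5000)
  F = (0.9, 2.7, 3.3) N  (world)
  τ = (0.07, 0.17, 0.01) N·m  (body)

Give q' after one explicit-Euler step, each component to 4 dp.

2q̇ = q⊗(0,ω) = (0.9192391, -0.7778177, -0.9192391, -1.3435033)
q' = normalize(q + ½dt·q⊗(0,ω)) = (0.7414, -0.0310, 0.6681, -0.0536)

q' = (0.7414, -0.0310, 0.6681, -0.0536)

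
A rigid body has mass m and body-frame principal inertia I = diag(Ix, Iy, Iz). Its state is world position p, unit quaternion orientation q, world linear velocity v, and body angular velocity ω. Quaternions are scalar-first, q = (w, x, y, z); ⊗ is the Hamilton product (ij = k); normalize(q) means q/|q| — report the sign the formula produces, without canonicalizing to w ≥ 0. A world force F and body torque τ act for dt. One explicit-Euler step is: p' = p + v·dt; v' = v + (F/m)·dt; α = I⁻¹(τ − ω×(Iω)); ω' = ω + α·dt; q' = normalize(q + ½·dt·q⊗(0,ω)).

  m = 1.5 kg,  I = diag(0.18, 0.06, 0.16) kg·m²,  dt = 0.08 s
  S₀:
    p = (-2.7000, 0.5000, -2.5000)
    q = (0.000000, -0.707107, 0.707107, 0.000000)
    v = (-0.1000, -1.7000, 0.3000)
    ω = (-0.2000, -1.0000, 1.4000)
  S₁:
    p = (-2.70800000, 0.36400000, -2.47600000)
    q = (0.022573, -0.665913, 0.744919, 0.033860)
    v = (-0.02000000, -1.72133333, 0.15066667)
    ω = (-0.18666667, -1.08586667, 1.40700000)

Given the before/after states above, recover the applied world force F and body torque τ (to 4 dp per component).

Δv = v₁−v₀ = (0.08000000, -0.02133333, -0.14933333)
applied force F = (1.5000, -0.4000, -2.8000)
Δω = ω₁−ω₀ = (0.01333333, -0.08586667, 0.00700000)
τ = I·(Δω/dt) + ω₀×(Iω₀) = (-0.1100, -0.0700, -0.0100)

F = (1.5000, -0.4000, -2.8000)
τ = (-0.1100, -0.0700, -0.0100)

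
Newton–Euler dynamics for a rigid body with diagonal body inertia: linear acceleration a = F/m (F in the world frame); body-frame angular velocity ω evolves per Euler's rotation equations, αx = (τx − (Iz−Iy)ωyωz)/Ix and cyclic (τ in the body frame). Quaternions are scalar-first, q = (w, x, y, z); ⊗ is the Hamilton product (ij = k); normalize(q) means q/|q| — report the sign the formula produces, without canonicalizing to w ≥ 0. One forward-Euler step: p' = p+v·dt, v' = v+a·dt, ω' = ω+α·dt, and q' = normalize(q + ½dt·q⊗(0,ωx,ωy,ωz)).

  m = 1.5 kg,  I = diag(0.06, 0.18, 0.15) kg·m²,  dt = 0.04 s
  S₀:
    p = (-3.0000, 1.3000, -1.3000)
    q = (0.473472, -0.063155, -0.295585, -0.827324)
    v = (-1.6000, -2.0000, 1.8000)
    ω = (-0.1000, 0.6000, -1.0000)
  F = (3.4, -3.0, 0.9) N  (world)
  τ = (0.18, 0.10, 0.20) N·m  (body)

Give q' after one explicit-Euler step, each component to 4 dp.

q' = (0.4602, -0.0482, -0.2894, -0.8379)

q⊗(0,ω) = (-0.6562885, 0.7446322, 0.3036606, -0.5409235)
q + ½dt·q⊗(0,ω), renormalized = (0.4602, -0.0482, -0.2894, -0.8379)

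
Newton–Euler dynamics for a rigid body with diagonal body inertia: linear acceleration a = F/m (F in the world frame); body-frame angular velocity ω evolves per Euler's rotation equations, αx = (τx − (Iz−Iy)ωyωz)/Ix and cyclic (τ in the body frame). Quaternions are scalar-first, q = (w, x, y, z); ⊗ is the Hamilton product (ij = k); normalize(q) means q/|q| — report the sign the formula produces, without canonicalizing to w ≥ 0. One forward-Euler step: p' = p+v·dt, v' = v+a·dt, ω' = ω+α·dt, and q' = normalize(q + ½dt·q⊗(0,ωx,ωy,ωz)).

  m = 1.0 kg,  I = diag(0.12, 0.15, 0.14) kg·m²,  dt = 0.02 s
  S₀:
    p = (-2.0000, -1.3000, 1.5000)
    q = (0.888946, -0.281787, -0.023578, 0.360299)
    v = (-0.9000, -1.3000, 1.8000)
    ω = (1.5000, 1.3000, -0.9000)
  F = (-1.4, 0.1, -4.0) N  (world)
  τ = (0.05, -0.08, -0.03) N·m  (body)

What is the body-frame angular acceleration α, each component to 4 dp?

α = (0.3192, -0.7133, -0.6321)

precession coupling ω×(Iω) = (0.0117, 0.0270, 0.0585)
α = I⁻¹(τ − ω×Iω) = (0.3192, -0.7133, -0.6321)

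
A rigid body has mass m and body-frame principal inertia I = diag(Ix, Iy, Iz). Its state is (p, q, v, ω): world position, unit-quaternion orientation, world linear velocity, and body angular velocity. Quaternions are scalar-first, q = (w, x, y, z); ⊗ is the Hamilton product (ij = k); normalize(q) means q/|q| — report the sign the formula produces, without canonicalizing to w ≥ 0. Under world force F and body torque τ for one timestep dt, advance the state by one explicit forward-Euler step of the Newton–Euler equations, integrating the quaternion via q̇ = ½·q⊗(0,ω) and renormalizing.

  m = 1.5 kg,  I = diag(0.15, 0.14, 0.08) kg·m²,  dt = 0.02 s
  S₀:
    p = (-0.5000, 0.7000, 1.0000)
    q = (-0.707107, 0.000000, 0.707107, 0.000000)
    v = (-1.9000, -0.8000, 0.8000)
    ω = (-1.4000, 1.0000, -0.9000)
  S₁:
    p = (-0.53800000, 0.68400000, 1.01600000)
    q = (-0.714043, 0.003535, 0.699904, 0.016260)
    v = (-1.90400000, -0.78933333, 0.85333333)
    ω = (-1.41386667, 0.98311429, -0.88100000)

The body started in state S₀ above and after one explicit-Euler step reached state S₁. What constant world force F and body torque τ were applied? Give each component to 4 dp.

F = (-0.3000, 0.8000, 4.0000)
τ = (-0.0500, -0.0300, 0.0900)

ω₁ − ω₀ = (-0.01386667, -0.01688571, 0.01900000)
ω₀×(Iω₀) = (0.0540, 0.0882, 0.0140)
τ = I·(Δω/dt) + ω₀×(Iω₀) = (-0.0500, -0.0300, 0.0900)
velocity change Δv = (-0.00400000, 0.01066667, 0.05333333)
F = m·Δv/dt = (-0.3000, 0.8000, 4.0000)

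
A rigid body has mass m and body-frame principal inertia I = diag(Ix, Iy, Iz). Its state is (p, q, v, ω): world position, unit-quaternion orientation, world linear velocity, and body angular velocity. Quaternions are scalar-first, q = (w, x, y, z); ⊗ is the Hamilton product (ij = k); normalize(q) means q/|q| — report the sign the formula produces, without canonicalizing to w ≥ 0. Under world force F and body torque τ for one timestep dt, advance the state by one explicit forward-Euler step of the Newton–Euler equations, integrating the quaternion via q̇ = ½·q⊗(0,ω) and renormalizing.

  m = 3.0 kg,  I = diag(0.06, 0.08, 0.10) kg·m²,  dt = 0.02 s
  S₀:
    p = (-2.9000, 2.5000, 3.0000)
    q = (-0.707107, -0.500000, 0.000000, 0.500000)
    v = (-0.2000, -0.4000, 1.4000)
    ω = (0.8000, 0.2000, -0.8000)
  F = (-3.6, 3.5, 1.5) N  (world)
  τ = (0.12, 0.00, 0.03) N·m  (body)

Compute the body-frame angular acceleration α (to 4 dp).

precession coupling ω×(Iω) = (-0.0032, 0.0256, 0.0032)
angular accel α = (2.0533, -0.3200, 0.2680)

α = (2.0533, -0.3200, 0.2680)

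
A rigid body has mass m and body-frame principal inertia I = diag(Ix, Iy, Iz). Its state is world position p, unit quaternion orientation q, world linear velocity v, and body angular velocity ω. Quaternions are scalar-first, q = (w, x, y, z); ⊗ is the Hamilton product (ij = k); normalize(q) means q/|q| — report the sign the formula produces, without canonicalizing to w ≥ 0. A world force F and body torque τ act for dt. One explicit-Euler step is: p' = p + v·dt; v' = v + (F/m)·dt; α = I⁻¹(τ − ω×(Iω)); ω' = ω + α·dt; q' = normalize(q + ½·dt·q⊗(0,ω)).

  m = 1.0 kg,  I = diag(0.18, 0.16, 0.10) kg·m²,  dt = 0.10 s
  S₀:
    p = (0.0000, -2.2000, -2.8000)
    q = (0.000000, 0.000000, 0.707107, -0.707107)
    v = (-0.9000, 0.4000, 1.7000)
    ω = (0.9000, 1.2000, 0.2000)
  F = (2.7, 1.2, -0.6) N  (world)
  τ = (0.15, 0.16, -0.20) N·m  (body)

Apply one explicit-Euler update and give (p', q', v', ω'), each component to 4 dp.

p' = (-0.0900, -2.1600, -2.6300)
q' = (-0.0353, 0.0494, 0.6734, -0.7368)
v' = (-0.6300, 0.5200, 1.6400)
ω' = (0.9913, 1.2910, 0.0216)

α = I⁻¹(τ − ω×Iω) = (0.9133, 0.9100, -1.7840)
new body rate ω' = (0.9913, 1.2910, 0.0216)
2q̇ = q⊗(0,ω) = (-0.7071070, 0.9899498, -0.6363963, -0.6363963)
updated quaternion q' = (-0.0353, 0.0494, 0.6734, -0.7368)
new position p' = (-0.0900, -2.1600, -2.6300)
new velocity v' = (-0.6300, 0.5200, 1.6400)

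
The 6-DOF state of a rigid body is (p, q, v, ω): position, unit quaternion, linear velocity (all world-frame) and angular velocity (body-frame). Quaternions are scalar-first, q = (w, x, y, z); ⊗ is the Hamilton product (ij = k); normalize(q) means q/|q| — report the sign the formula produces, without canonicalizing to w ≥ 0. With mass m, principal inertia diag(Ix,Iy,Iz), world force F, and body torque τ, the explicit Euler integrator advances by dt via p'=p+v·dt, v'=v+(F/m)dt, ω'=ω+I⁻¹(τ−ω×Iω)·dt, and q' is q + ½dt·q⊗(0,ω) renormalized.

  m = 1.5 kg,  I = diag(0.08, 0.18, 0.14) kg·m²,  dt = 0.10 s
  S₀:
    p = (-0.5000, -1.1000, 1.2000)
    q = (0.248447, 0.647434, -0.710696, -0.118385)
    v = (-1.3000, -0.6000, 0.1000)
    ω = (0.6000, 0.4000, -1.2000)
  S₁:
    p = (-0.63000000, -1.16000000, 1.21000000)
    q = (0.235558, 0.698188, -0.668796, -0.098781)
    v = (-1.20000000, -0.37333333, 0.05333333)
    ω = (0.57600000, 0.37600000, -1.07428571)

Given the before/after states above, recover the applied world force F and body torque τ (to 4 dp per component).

F = (1.5000, 3.4000, -0.7000)
τ = (0.0000, 0.0000, 0.2000)

v₁ − v₀ = (0.10000000, 0.22666667, -0.04666667)
m·(v₁−v₀)/dt = (1.5000, 3.4000, -0.7000)
rate change Δω = (-0.02400000, -0.02400000, 0.12571429)
gyro term ω₀×Iω₀ = (0.0192, 0.0432, 0.0240)
applied torque τ = (0.0000, 0.0000, 0.2000)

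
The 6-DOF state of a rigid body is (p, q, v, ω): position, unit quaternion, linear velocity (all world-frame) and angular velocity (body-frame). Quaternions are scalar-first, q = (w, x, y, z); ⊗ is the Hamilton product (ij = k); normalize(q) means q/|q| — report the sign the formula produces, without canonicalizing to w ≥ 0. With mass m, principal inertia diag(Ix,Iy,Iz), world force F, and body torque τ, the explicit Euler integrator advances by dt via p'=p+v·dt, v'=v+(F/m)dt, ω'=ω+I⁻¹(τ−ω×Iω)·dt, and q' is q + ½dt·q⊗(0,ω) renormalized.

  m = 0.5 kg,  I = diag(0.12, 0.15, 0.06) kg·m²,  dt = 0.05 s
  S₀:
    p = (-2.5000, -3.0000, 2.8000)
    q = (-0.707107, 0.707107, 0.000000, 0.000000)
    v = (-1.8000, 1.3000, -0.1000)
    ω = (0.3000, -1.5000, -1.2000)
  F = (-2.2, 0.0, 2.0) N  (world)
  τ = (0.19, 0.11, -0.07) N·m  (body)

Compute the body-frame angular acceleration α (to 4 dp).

precession coupling ω×(Iω) = (-0.1620, -0.0216, -0.0135)
α = I⁻¹(τ − ω×Iω) = (2.9333, 0.8773, -0.9417)

α = (2.9333, 0.8773, -0.9417)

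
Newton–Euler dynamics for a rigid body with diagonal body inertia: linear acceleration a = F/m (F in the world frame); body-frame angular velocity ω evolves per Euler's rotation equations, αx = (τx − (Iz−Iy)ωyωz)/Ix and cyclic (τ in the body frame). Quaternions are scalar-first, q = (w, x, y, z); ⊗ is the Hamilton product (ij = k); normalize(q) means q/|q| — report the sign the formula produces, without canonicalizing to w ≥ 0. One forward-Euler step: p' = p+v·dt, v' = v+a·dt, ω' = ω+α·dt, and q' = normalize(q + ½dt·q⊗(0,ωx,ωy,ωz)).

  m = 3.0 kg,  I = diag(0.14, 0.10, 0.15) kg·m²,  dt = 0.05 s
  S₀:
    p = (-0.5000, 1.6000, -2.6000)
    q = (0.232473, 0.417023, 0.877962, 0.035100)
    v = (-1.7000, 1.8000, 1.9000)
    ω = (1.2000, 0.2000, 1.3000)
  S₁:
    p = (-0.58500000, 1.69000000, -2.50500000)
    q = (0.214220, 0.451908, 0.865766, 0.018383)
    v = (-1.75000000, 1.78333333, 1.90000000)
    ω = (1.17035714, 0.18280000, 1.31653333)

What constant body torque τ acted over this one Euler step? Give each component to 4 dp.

ω₁ − ω₀ = (-0.02964286, -0.01720000, 0.01653333)
I·α + gyro = (-0.0700, -0.0500, 0.0400)

τ = (-0.0700, -0.0500, 0.0400)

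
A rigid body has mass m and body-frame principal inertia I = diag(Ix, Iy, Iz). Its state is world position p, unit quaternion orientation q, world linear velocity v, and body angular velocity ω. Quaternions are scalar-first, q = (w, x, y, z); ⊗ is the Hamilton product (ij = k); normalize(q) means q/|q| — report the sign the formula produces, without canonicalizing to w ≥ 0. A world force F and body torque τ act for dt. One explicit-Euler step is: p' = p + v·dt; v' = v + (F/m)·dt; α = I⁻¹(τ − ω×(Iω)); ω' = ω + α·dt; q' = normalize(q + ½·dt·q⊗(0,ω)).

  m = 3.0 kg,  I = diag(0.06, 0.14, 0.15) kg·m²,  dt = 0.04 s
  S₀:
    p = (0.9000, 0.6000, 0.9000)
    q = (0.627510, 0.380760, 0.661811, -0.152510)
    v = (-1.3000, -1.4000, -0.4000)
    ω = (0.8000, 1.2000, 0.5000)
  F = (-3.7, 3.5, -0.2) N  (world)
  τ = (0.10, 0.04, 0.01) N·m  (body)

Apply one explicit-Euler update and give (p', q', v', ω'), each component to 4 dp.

p' = (0.8480, 0.5440, 0.8840)
q' = (0.6068, 0.4009, 0.6703, -0.1476)
v' = (-1.3493, -1.3533, -0.4027)
ω' = (0.8627, 1.2217, 0.4822)

(τ − ω×Iω)/I = (1.5667, 0.5429, -0.4453)
ω' = ω + α·dt = (0.8627, 1.2217, 0.4822)
q⊗(0,ω) = (-1.0225262, 1.0159255, 0.4406240, 0.2412182)
updated quaternion q' = (0.6068, 0.4009, 0.6703, -0.1476)
linear accel F/m = (-1.2333, 1.1667, -0.0667)
new position p' = (0.8480, 0.5440, 0.8840)
v + (F/m)dt = (-1.3493, -1.3533, -0.4027)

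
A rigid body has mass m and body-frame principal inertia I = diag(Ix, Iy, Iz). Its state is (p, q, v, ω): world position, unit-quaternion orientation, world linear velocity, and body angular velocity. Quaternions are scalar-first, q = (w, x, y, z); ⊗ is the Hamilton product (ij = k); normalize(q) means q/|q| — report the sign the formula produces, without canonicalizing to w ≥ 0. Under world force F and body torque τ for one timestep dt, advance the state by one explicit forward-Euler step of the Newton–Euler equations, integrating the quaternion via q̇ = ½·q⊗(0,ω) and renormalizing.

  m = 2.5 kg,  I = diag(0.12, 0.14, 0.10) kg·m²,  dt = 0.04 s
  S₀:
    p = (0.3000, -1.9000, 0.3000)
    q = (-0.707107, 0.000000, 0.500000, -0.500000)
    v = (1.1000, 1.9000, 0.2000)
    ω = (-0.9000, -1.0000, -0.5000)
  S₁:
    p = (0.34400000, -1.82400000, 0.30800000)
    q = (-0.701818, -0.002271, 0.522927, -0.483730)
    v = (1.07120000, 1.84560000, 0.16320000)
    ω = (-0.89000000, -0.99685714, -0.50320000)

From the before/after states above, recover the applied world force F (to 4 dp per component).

F = (-1.8000, -3.4000, -2.3000)

velocity change Δv = (-0.02880000, -0.05440000, -0.03680000)
m·(v₁−v₀)/dt = (-1.8000, -3.4000, -2.3000)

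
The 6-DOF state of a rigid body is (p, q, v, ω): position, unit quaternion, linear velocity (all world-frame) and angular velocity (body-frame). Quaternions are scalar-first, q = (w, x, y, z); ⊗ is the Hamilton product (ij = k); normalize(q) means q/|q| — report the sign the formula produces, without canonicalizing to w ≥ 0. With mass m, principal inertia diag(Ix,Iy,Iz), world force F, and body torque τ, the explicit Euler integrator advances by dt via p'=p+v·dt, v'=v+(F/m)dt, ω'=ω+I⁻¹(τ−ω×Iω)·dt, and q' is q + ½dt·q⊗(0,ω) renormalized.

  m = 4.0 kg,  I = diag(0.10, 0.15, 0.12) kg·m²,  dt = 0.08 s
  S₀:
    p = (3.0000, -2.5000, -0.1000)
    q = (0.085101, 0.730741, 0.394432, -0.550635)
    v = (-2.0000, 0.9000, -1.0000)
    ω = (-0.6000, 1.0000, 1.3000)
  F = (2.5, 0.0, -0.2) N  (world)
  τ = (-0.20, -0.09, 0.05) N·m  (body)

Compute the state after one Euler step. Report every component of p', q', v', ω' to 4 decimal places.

new position p' = (2.8400, -2.4280, -0.1800)
v + (F/m)dt = (-1.9500, 0.9000, -1.0040)
α = I⁻¹(τ − ω×Iω) = (-1.6100, -0.7040, 0.6667)
ω + α·dt = (-0.7288, 0.9437, 1.3533)
q⊗(0,ω) = (0.7598381, 1.0123360, -0.5344813, 1.0780315)
updated quaternion q' = (0.1152, 0.7694, 0.3721, -0.5063)

p' = (2.8400, -2.4280, -0.1800)
q' = (0.1152, 0.7694, 0.3721, -0.5063)
v' = (-1.9500, 0.9000, -1.0040)
ω' = (-0.7288, 0.9437, 1.3533)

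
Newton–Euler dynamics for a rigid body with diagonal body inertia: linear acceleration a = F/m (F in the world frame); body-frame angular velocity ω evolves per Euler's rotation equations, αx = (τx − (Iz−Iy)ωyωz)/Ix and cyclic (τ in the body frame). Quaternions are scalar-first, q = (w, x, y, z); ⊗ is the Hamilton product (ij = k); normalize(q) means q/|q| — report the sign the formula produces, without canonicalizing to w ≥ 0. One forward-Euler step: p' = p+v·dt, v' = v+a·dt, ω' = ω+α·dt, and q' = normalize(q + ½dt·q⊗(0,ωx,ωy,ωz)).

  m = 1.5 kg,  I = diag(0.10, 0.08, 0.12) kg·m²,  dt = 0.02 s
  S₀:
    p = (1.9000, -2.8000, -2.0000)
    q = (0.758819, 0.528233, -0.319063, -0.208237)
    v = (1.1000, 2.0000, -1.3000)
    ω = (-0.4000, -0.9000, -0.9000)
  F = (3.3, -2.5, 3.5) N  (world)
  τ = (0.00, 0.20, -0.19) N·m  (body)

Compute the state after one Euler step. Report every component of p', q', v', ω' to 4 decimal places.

linear accel F/m = (2.2000, -1.6667, 2.3333)
new position p' = (1.9220, -2.7600, -2.0260)
v' = v + a·dt = (1.1440, 1.9667, -1.2533)
ω×(Iω) gyroscopic = (0.0324, -0.0072, -0.0072)
angular accel α = (-0.3240, 2.5900, -1.5233)
ω' = ω + α·dt = (-0.4065, -0.8482, -0.9305)
2q̇ = q⊗(0,ω) = (-0.2632768, -0.2037842, -0.1242326, -1.2859720)
updated quaternion q' = (0.7561, 0.5261, -0.3203, -0.2211)

p' = (1.9220, -2.7600, -2.0260)
q' = (0.7561, 0.5261, -0.3203, -0.2211)
v' = (1.1440, 1.9667, -1.2533)
ω' = (-0.4065, -0.8482, -0.9305)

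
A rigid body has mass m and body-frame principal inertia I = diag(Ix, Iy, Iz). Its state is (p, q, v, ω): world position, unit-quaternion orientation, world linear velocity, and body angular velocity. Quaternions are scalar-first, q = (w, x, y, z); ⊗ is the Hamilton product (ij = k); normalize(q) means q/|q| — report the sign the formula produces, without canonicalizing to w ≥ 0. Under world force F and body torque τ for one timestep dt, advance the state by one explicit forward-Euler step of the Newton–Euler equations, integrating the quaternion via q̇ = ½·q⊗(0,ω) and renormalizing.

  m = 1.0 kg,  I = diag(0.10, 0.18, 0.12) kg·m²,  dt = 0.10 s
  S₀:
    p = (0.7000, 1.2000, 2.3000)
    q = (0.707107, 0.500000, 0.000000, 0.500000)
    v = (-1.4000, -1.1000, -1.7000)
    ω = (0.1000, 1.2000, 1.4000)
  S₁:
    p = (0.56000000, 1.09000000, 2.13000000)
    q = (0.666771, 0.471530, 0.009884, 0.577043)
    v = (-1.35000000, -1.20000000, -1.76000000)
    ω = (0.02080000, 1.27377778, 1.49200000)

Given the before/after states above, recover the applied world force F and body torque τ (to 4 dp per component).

Δω = ω₁−ω₀ = (-0.07920000, 0.07377778, 0.09200000)
gyro term ω₀×Iω₀ = (-0.1008, -0.0028, 0.0096)
τ = I·(Δω/dt) + ω₀×(Iω₀) = (-0.1800, 0.1300, 0.1200)
velocity change Δv = (0.05000000, -0.10000000, -0.06000000)
m·(v₁−v₀)/dt = (0.5000, -1.0000, -0.6000)

F = (0.5000, -1.0000, -0.6000)
τ = (-0.1800, 0.1300, 0.1200)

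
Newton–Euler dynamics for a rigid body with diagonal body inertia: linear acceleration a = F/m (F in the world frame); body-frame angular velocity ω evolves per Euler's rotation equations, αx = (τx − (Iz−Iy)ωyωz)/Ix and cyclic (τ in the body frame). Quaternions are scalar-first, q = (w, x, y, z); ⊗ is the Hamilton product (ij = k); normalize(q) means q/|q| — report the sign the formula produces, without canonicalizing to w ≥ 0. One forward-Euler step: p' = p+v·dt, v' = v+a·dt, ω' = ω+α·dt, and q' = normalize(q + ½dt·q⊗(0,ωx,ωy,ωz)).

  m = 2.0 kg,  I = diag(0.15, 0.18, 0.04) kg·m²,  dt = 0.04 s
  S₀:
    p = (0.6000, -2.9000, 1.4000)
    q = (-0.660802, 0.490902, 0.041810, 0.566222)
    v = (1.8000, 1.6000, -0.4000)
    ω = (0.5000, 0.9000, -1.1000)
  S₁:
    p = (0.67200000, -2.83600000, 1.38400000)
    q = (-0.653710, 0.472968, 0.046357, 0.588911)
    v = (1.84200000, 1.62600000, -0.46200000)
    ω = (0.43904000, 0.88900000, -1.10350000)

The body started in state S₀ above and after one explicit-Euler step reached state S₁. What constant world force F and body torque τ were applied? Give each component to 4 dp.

F = (2.1000, 1.3000, -3.1000)
τ = (-0.0900, -0.1100, 0.0100)

ω₁ − ω₀ = (-0.06096000, -0.01100000, -0.00350000)
precession coupling = (0.1386, -0.0605, 0.0135)
τ = I·(Δω/dt) + ω₀×(Iω₀) = (-0.0900, -0.1100, 0.0100)
Δv = v₁−v₀ = (0.04200000, 0.02600000, -0.06200000)
applied force F = (2.1000, 1.3000, -3.1000)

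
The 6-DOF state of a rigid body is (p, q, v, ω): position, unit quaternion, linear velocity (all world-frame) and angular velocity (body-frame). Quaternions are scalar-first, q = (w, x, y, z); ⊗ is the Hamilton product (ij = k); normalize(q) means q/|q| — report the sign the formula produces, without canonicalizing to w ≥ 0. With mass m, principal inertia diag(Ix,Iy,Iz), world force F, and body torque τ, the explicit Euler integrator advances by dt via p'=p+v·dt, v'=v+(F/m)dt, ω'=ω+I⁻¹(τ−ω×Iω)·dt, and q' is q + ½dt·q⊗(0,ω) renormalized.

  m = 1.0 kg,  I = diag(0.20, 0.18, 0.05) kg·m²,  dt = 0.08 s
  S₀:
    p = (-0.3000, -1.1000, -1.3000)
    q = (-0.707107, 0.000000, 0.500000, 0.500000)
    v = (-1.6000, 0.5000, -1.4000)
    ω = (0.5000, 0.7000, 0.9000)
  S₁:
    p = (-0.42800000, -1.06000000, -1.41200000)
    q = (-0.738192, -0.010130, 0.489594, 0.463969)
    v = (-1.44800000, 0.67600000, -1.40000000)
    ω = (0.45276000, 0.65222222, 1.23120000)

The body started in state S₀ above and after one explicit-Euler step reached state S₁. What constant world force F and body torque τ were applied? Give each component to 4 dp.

velocity change Δv = (0.15200000, 0.17600000, 0.00000000)
applied force F = (1.9000, 2.2000, 0.0000)
rate change Δω = (-0.04724000, -0.04777778, 0.33120000)
precession coupling = (-0.0819, 0.0675, -0.0070)
τ = I·(Δω/dt) + ω₀×(Iω₀) = (-0.2000, -0.0400, 0.2000)

F = (1.9000, 2.2000, 0.0000)
τ = (-0.2000, -0.0400, 0.2000)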